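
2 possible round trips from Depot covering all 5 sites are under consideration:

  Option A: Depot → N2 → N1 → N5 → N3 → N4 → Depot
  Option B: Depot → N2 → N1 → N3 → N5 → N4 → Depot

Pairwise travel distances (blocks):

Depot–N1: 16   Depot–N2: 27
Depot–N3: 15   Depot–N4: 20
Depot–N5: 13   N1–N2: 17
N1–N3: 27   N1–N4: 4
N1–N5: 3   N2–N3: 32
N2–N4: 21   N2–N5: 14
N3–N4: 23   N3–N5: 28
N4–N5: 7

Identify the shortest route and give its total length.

Option A: 27 + 17 + 3 + 28 + 23 + 20 = 118
Option B: 27 + 17 + 27 + 28 + 7 + 20 = 126

118 blocks — Option A is the shortest.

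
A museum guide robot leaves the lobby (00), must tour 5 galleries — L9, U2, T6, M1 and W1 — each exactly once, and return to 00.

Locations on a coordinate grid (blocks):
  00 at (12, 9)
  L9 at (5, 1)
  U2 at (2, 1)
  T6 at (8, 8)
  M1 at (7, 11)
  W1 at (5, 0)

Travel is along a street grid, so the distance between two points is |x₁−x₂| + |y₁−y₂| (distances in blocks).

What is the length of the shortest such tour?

With 5 stops there are 5!/2 = 60 distinct round trips (a route and its reverse cost the same).
00-L9-U2-T6-M1-W1-00: 15+3+13+4+13+16 = 64
00-L9-U2-T6-W1-M1-00: 15+3+13+11+13+7 = 62
00-L9-U2-M1-T6-W1-00: 15+3+15+4+11+16 = 64
00-L9-U2-M1-W1-T6-00: 15+3+15+13+11+5 = 62
00-L9-U2-W1-T6-M1-00: 15+3+4+11+4+7 = 44
00-L9-U2-W1-M1-T6-00: 15+3+4+13+4+5 = 44
00-L9-T6-U2-M1-W1-00: 15+10+13+15+13+16 = 82
00-L9-T6-U2-W1-M1-00: 15+10+13+4+13+7 = 62
00-L9-T6-M1-U2-W1-00: 15+10+4+15+4+16 = 64
00-L9-T6-M1-W1-U2-00: 15+10+4+13+4+18 = 64
00-L9-T6-W1-U2-M1-00: 15+10+11+4+15+7 = 62
00-L9-T6-W1-M1-U2-00: 15+10+11+13+15+18 = 82
00-L9-M1-U2-T6-W1-00: 15+12+15+13+11+16 = 82
00-L9-M1-U2-W1-T6-00: 15+12+15+4+11+5 = 62
… (46 more)
00-T6-L9-U2-W1-M1-00: 5+10+3+4+13+7 = 42  ← best
The minimum is 42.
One optimal route: 00 → T6 → L9 → U2 → W1 → M1 → 00 (or its reverse).

Shortest round trip = 42 blocks.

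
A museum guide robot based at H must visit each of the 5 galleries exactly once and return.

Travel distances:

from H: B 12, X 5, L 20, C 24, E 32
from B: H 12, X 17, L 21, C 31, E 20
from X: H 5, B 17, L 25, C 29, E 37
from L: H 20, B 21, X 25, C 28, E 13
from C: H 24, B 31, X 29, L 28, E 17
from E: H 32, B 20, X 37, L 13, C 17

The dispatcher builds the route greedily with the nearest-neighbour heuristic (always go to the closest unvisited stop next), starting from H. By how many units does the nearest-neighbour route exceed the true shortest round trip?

The nearest-neighbour route is 10 longer than optimal.

H: X=5, B=12, L=20, C=24, E=32 ⇒ X
X: B=17, L=25, C=29, E=37 ⇒ B
B: E=20, L=21, C=31 ⇒ E
E: L=13, C=17 ⇒ L
L: C=28 ⇒ C
NN route H → X → B → E → L → C → H costs 107.
Optimal: H → B → L → E → C → X → H costs 97 (by enumerating all 60 distinct tours).
Excess = 107 − 97 = 10.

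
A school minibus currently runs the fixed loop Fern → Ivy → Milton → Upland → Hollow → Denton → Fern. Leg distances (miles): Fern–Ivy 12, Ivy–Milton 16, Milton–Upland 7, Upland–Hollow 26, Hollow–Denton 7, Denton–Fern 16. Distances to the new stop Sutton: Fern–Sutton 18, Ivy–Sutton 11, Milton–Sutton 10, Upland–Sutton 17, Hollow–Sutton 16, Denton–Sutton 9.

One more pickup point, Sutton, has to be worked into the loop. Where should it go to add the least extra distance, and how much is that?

Insertion cost between consecutive stops i–j is d(i,Sutton) + d(Sutton,j) − d(i,j):
  between Fern and Ivy: 18 + 11 − 12 = 17
  between Ivy and Milton: 11 + 10 − 16 = 5
  between Milton and Upland: 10 + 17 − 7 = 20
  between Upland and Hollow: 17 + 16 − 26 = 7
  between Hollow and Denton: 16 + 9 − 7 = 18
  between Denton and Fern: 9 + 18 − 16 = 11
Cheapest insertion is between Ivy and Milton, adding 5.
New total = 84 + 5 = 89.

Adding 5 miles by placing Sutton on the Ivy–Milton leg.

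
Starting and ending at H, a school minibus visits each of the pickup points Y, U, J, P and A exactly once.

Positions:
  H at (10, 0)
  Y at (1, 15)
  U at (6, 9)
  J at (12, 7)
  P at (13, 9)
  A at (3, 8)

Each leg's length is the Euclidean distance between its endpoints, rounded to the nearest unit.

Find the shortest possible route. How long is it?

42 — the shortest possible round trip.

H→Y→U→J→P→A→H: 17+8+6+2+10+11 = 54
H→Y→U→J→A→P→H: 17+8+6+9+10+9 = 59
H→Y→U→P→J→A→H: 17+8+7+2+9+11 = 54
H→Y→U→P→A→J→H: 17+8+7+10+9+7 = 58
H→Y→U→A→J→P→H: 17+8+3+9+2+9 = 48
H→Y→U→A→P→J→H: 17+8+3+10+2+7 = 47
H→Y→J→U→P→A→H: 17+14+6+7+10+11 = 65
H→Y→J→U→A→P→H: 17+14+6+3+10+9 = 59
H→Y→J→P→U→A→H: 17+14+2+7+3+11 = 54
H→Y→J→P→A→U→H: 17+14+2+10+3+10 = 56
H→Y→J→A→U→P→H: 17+14+9+3+7+9 = 59
H→Y→J→A→P→U→H: 17+14+9+10+7+10 = 67
H→Y→P→U→J→A→H: 17+13+7+6+9+11 = 63
H→Y→P→U→A→J→H: 17+13+7+3+9+7 = 56
… (46 more)
H→U→A→Y→P→J→H: 10+3+7+13+2+7 = 42  ← best
The minimum is 42.
One optimal route: H → U → A → Y → P → J → H (or its reverse).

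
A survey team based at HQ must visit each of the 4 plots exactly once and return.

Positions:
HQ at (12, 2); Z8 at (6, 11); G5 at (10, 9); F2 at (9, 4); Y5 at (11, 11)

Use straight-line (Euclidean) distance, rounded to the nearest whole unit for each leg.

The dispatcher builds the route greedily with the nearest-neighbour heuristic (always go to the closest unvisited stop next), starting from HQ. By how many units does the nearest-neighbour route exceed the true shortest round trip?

From HQ: F2=4, G5=7, Y5=9, Z8=11 → choose F2 (4).
From F2: G5=5, Y5=7, Z8=8 → choose G5 (5).
From G5: Y5=2, Z8=4 → choose Y5 (2).
From Y5: Z8=5 → choose Z8 (5).
NN route HQ → F2 → G5 → Y5 → Z8 → HQ costs 27.
Optimal: HQ → G5 → Y5 → Z8 → F2 → HQ costs 26 (by enumerating all 12 distinct tours).
Excess = 27 − 26 = 1.

1 longer than the optimal tour.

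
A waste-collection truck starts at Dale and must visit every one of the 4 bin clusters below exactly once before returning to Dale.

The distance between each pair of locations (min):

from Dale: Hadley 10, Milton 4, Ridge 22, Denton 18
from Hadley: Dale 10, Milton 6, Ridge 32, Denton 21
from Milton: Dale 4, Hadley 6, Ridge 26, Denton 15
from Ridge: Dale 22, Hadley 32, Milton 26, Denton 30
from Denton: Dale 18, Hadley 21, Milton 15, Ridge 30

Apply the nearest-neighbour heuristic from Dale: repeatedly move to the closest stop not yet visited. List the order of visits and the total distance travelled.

Dale → [Milton:4 / Hadley:10 / Denton:18 / Ridge:22] → Milton (4)
Milton → [Hadley:6 / Denton:15 / Ridge:26] → Hadley (6)
Hadley → [Denton:21 / Ridge:32] → Denton (21)
Denton → [Ridge:30] → Ridge (30)
Return Ridge→Dale: 22.
Total = 4 + 6 + 21 + 30 + 22 = 83.

Nearest-neighbour total = 83 min; route Dale → Milton → Hadley → Denton → Ridge → Dale.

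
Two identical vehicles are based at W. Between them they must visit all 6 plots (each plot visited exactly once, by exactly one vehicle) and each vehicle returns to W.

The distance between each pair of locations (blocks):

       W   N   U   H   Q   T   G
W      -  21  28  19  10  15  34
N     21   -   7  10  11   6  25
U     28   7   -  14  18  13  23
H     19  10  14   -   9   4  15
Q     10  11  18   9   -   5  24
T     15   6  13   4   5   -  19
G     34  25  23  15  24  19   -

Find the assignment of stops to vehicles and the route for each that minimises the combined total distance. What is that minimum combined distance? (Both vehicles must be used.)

105 blocks — the smallest possible combined total.

There are 2^5 − 1 = 31 ways to divide the 6 stops into two non-empty groups. For each, the best each vehicle can do is its own shortest tour through its group:
  {N} + {U, H, Q, T, G}: 42 + 85 = 127
  {U} + {N, H, Q, T, G}: 56 + 80 = 136
  {N, U} + {H, Q, T, G}: 56 + 68 = 124
  {H} + {N, U, Q, T, G}: 38 + 85 = 123
  {N, H} + {U, Q, T, G}: 50 + 85 = 135
  {U, H} + {N, Q, T, G}: 61 + 80 = 141
  … (31 splits in total)
  {Q} + {N, U, H, T, G}: 20 + 85 = 105  ← best
Best: vehicle 1 W → Q → W = 20; vehicle 2 W → N → U → G → H → T → W = 85; combined 105.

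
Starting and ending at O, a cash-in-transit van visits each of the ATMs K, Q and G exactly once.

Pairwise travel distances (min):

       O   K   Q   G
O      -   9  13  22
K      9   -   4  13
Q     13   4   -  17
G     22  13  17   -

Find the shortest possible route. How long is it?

Shortest round trip = 52 min.

There are 3 distinct closed tours to check (reversals are equivalent).
O-K-Q-G-O: 9+4+17+22 = 52
O-K-G-Q-O: 9+13+17+13 = 52
O-Q-K-G-O: 13+4+13+22 = 52
The minimum is 52.
One optimal route: O → K → Q → G → O (or its reverse).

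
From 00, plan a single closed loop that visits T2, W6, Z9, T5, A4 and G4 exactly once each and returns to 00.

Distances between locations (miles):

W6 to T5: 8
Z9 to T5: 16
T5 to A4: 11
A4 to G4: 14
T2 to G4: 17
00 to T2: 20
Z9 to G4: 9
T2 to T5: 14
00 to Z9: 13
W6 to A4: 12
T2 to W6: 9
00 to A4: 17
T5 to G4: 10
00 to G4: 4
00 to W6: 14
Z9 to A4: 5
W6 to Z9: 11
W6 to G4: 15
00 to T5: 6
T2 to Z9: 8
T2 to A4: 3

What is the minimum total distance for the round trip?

44 miles — the shortest possible round trip.

00-T2-W6-Z9-T5-A4-G4-00: 20+9+11+16+11+14+4 = 85
00-T2-W6-Z9-T5-G4-A4-00: 20+9+11+16+10+14+17 = 97
00-T2-W6-Z9-A4-T5-G4-00: 20+9+11+5+11+10+4 = 70
00-T2-W6-Z9-A4-G4-T5-00: 20+9+11+5+14+10+6 = 75
00-T2-W6-Z9-G4-T5-A4-00: 20+9+11+9+10+11+17 = 87
00-T2-W6-Z9-G4-A4-T5-00: 20+9+11+9+14+11+6 = 80
00-T2-W6-T5-Z9-A4-G4-00: 20+9+8+16+5+14+4 = 76
00-T2-W6-T5-Z9-G4-A4-00: 20+9+8+16+9+14+17 = 93
… (352 more)
00-T5-W6-T2-A4-Z9-G4-00: 6+8+9+3+5+9+4 = 44  ← best
The minimum is 44.
One optimal route: 00 → T5 → W6 → T2 → A4 → Z9 → G4 → 00 (or its reverse).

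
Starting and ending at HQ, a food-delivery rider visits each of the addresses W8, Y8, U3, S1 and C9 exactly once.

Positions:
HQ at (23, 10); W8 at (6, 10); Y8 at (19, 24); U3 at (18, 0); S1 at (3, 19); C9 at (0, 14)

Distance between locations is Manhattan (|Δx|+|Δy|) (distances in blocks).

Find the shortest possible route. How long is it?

HQ-W8-Y8-U3-S1-C9-HQ: 17+27+25+34+8+27 = 138
HQ-W8-Y8-U3-C9-S1-HQ: 17+27+25+32+8+29 = 138
HQ-W8-Y8-S1-U3-C9-HQ: 17+27+21+34+32+27 = 158
HQ-W8-Y8-S1-C9-U3-HQ: 17+27+21+8+32+15 = 120
HQ-W8-Y8-C9-U3-S1-HQ: 17+27+29+32+34+29 = 168
HQ-W8-Y8-C9-S1-U3-HQ: 17+27+29+8+34+15 = 130
HQ-W8-U3-Y8-S1-C9-HQ: 17+22+25+21+8+27 = 120
HQ-W8-U3-Y8-C9-S1-HQ: 17+22+25+29+8+29 = 130
HQ-W8-U3-S1-Y8-C9-HQ: 17+22+34+21+29+27 = 150
HQ-W8-U3-S1-C9-Y8-HQ: 17+22+34+8+29+18 = 128
HQ-W8-U3-C9-Y8-S1-HQ: 17+22+32+29+21+29 = 150
HQ-W8-U3-C9-S1-Y8-HQ: 17+22+32+8+21+18 = 118
HQ-W8-S1-Y8-U3-C9-HQ: 17+12+21+25+32+27 = 134
HQ-W8-S1-Y8-C9-U3-HQ: 17+12+21+29+32+15 = 126
… (46 more)
HQ-Y8-S1-C9-W8-U3-HQ: 18+21+8+10+22+15 = 94  ← best
The minimum is 94.
One optimal route: HQ → Y8 → S1 → C9 → W8 → U3 → HQ (or its reverse).

Shortest round trip = 94 blocks.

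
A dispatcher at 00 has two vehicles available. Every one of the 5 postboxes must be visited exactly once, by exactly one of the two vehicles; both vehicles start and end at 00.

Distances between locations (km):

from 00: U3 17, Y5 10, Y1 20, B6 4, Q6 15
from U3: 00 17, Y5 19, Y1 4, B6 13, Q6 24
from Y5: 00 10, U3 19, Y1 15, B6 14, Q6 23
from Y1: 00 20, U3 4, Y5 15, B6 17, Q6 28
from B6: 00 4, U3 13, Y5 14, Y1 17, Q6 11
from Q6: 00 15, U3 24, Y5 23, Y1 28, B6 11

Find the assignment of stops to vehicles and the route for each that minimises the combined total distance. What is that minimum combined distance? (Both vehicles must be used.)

Check every non-empty split of the stops between the two vehicles; for each half take its own optimal tour:
  {U3} + {Y5, Y1, B6, Q6}: 34 + 68 = 102
  {Y5} + {U3, Y1, B6, Q6}: 20 + 63 = 83
  {U3, Y5} + {Y1, B6, Q6}: 46 + 63 = 109
  {Y1} + {U3, Y5, B6, Q6}: 40 + 68 = 108
  {U3, Y1} + {Y5, B6, Q6}: 41 + 48 = 89
  {Y5, Y1} + {U3, B6, Q6}: 45 + 56 = 101
  … (15 splits in total)
  {U3, Y5, Y1} + {B6, Q6}: 46 + 30 = 76  ← best
Best: vehicle 1 00 → U3 → Y1 → Y5 → 00 = 46; vehicle 2 00 → B6 → Q6 → 00 = 30; combined 76.

76 km — the smallest possible combined total.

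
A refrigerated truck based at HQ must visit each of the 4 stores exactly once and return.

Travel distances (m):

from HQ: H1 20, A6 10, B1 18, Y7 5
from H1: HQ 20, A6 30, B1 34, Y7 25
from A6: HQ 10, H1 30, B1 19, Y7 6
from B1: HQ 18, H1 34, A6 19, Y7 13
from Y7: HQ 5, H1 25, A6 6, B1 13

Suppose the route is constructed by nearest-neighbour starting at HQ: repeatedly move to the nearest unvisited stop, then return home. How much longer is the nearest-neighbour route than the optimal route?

1 m longer than the optimal tour.

HQ: Y7=5, A6=10, B1=18, H1=20 ⇒ Y7
Y7: A6=6, B1=13, H1=25 ⇒ A6
A6: B1=19, H1=30 ⇒ B1
B1: H1=34 ⇒ H1
NN route HQ → Y7 → A6 → B1 → H1 → HQ costs 84.
Optimal: HQ → H1 → B1 → Y7 → A6 → HQ costs 83 (by enumerating all 12 distinct tours).
Excess = 84 − 83 = 1.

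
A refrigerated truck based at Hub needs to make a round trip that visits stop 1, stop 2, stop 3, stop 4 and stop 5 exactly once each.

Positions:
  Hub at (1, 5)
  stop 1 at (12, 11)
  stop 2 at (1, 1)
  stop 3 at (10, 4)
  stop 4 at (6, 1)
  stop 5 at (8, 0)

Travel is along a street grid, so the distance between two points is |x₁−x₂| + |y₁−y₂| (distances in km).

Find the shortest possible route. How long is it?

Minimum total distance: 44 km.

With 5 stops there are 5!/2 = 60 distinct round trips (a route and its reverse cost the same).
Hub→stop 1→stop 2→stop 3→stop 4→stop 5→Hub: 17+21+12+7+3+12 = 72
Hub→stop 1→stop 2→stop 3→stop 5→stop 4→Hub: 17+21+12+6+3+9 = 68
Hub→stop 1→stop 2→stop 4→stop 3→stop 5→Hub: 17+21+5+7+6+12 = 68
Hub→stop 1→stop 2→stop 4→stop 5→stop 3→Hub: 17+21+5+3+6+10 = 62
Hub→stop 1→stop 2→stop 5→stop 3→stop 4→Hub: 17+21+8+6+7+9 = 68
Hub→stop 1→stop 2→stop 5→stop 4→stop 3→Hub: 17+21+8+3+7+10 = 66
Hub→stop 1→stop 3→stop 2→stop 4→stop 5→Hub: 17+9+12+5+3+12 = 58
Hub→stop 1→stop 3→stop 2→stop 5→stop 4→Hub: 17+9+12+8+3+9 = 58
Hub→stop 1→stop 3→stop 4→stop 2→stop 5→Hub: 17+9+7+5+8+12 = 58
Hub→stop 1→stop 3→stop 4→stop 5→stop 2→Hub: 17+9+7+3+8+4 = 48
Hub→stop 1→stop 3→stop 5→stop 2→stop 4→Hub: 17+9+6+8+5+9 = 54
Hub→stop 1→stop 3→stop 5→stop 4→stop 2→Hub: 17+9+6+3+5+4 = 44
Hub→stop 1→stop 4→stop 2→stop 3→stop 5→Hub: 17+16+5+12+6+12 = 68
Hub→stop 1→stop 4→stop 2→stop 5→stop 3→Hub: 17+16+5+8+6+10 = 62
… (46 more)
The minimum is 44.
One optimal route: Hub → stop 1 → stop 3 → stop 5 → stop 4 → stop 2 → Hub (or its reverse).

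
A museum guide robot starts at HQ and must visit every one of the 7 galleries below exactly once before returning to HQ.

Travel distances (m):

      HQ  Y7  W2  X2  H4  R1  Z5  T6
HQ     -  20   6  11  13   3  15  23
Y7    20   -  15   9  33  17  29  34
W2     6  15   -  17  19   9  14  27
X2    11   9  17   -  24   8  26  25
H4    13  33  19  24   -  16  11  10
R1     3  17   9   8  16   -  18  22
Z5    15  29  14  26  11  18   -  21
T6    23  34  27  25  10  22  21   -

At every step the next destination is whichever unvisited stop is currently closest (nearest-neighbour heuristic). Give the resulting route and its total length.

Nearest-neighbour total = 93 m; route HQ → R1 → X2 → Y7 → W2 → Z5 → H4 → T6 → HQ.

At HQ the remaining stops are R1 3, W2 6, X2 11, H4 13, Z5 15, Y7 20, T6 23; go to R1.
At R1 the remaining stops are X2 8, W2 9, H4 16, Y7 17, Z5 18, T6 22; go to X2.
At X2 the remaining stops are Y7 9, W2 17, H4 24, T6 25, Z5 26; go to Y7.
At Y7 the remaining stops are W2 15, Z5 29, H4 33, T6 34; go to W2.
At W2 the remaining stops are Z5 14, H4 19, T6 27; go to Z5.
At Z5 the remaining stops are H4 11, T6 21; go to H4.
At H4 the remaining stops are T6 10; go to T6.
Return T6→HQ: 23.
Total = 3 + 8 + 9 + 15 + 14 + 11 + 10 + 23 = 93.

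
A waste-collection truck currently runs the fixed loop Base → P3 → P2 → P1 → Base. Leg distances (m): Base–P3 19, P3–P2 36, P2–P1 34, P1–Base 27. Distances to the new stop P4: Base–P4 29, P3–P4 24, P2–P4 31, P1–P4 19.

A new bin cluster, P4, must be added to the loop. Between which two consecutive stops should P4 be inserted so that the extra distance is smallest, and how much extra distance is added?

Minimum extra distance: 16 m, inserting P4 between P2 and P1.

Insertion cost between consecutive stops i–j is d(i,P4) + d(P4,j) − d(i,j):
  between Base and P3: 29 + 24 − 19 = 34
  between P3 and P2: 24 + 31 − 36 = 19
  between P2 and P1: 31 + 19 − 34 = 16
  between P1 and Base: 19 + 29 − 27 = 21
Cheapest insertion is between P2 and P1, adding 16.
New total = 116 + 16 = 132.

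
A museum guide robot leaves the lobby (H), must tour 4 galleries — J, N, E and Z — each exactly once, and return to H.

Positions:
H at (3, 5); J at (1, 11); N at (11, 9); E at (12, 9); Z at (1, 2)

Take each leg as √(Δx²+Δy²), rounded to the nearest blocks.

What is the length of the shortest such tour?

Shortest round trip = 34 blocks.

There are 12 distinct closed tours to check (reversals are equivalent).
H-J-N-E-Z-H: 6+10+1+13+4 = 34
H-J-N-Z-E-H: 6+10+12+13+10 = 51
H-J-E-N-Z-H: 6+11+1+12+4 = 34
H-J-E-Z-N-H: 6+11+13+12+9 = 51
H-J-Z-N-E-H: 6+9+12+1+10 = 38
H-J-Z-E-N-H: 6+9+13+1+9 = 38
H-N-J-E-Z-H: 9+10+11+13+4 = 47
H-N-J-Z-E-H: 9+10+9+13+10 = 51
H-N-E-J-Z-H: 9+1+11+9+4 = 34
H-N-Z-J-E-H: 9+12+9+11+10 = 51
H-E-J-N-Z-H: 10+11+10+12+4 = 47
H-E-N-J-Z-H: 10+1+10+9+4 = 34
The minimum is 34.
One optimal route: H → J → N → E → Z → H (or its reverse).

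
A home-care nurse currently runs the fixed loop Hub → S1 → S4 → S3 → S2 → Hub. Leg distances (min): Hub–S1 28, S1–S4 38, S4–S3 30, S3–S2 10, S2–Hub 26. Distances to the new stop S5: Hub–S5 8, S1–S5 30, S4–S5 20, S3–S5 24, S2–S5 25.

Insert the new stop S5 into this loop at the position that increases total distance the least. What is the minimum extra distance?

Minimum extra distance: 7 min, inserting S5 between S2 and Hub.

Insertion cost between consecutive stops i–j is d(i,S5) + d(S5,j) − d(i,j):
  between Hub and S1: 8 + 30 − 28 = 10
  between S1 and S4: 30 + 20 − 38 = 12
  between S4 and S3: 20 + 24 − 30 = 14
  between S3 and S2: 24 + 25 − 10 = 39
  between S2 and Hub: 25 + 8 − 26 = 7
Cheapest insertion is between S2 and Hub, adding 7.
New total = 132 + 7 = 139.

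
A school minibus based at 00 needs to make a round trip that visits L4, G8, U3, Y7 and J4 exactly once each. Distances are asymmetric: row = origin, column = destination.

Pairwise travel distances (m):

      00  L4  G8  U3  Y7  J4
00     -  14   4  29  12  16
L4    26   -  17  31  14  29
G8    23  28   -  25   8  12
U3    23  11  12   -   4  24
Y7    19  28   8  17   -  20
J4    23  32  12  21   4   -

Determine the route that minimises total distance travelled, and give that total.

00 → L4 → G8 → U3 → Y7 → J4 → 00: 14+17+25+4+20+23 = 103
00 → L4 → G8 → U3 → J4 → Y7 → 00: 14+17+25+24+4+19 = 103
00 → L4 → G8 → Y7 → U3 → J4 → 00: 14+17+8+17+24+23 = 103
00 → L4 → G8 → Y7 → J4 → U3 → 00: 14+17+8+20+21+23 = 103
00 → L4 → G8 → J4 → U3 → Y7 → 00: 14+17+12+21+4+19 = 87
00 → L4 → G8 → J4 → Y7 → U3 → 00: 14+17+12+4+17+23 = 87
00 → L4 → U3 → G8 → Y7 → J4 → 00: 14+31+12+8+20+23 = 108
00 → L4 → U3 → G8 → J4 → Y7 → 00: 14+31+12+12+4+19 = 92
00 → L4 → U3 → Y7 → G8 → J4 → 00: 14+31+4+8+12+23 = 92
00 → L4 → U3 → Y7 → J4 → G8 → 00: 14+31+4+20+12+23 = 104
00 → L4 → U3 → J4 → G8 → Y7 → 00: 14+31+24+12+8+19 = 108
00 → L4 → U3 → J4 → Y7 → G8 → 00: 14+31+24+4+8+23 = 104
00 → L4 → Y7 → G8 → U3 → J4 → 00: 14+14+8+25+24+23 = 108
00 → L4 → Y7 → G8 → J4 → U3 → 00: 14+14+8+12+21+23 = 92
… (106 more)
00 → G8 → J4 → Y7 → U3 → L4 → 00: 4+12+4+17+11+26 = 74  ← best
The minimum is 74.
One optimal route: 00 → G8 → J4 → Y7 → U3 → L4 → 00.

Minimum total distance: 74 m.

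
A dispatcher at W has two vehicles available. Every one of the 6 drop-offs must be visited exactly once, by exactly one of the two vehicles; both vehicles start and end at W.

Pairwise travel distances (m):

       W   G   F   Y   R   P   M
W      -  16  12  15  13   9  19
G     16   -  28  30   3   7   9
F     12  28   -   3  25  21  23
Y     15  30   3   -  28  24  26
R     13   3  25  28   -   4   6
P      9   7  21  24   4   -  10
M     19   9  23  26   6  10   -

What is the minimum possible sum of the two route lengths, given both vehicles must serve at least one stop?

74 m — the smallest possible combined total.

Check every non-empty split of the stops between the two vehicles; for each half take its own optimal tour:
  {G} + {F, Y, R, P, M}: 32 + 60 = 92
  {F} + {G, Y, R, P, M}: 24 + 66 = 90
  {G, F} + {Y, R, P, M}: 56 + 60 = 116
  {Y} + {G, F, R, P, M}: 30 + 60 = 90
  {G, Y} + {F, R, P, M}: 61 + 54 = 115
  {F, Y} + {G, R, P, M}: 30 + 44 = 74
  … (31 splits in total)
Best: vehicle 1 W → F → Y → W = 30; vehicle 2 W → G → R → M → P → W = 44; combined 74.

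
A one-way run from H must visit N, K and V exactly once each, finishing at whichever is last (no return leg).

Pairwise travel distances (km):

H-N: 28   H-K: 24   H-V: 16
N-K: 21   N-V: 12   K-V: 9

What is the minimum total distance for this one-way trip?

Minimum one-way distance = 45 km.

There are 3! = 6 possible orderings.
H→N→K→V: 28+21+9 = 58
H→N→V→K: 28+12+9 = 49
H→K→N→V: 24+21+12 = 57
H→K→V→N: 24+9+12 = 45
H→V→N→K: 16+12+21 = 49
H→V→K→N: 16+9+21 = 46
The minimum is 45.
One shortest path: H → K → V → N.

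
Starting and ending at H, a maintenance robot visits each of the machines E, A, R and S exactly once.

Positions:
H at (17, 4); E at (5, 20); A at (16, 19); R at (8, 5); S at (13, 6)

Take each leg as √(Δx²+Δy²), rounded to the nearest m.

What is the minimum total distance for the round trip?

There are 12 distinct closed tours to check (reversals are equivalent).
H→E→A→R→S→H: 20+11+16+5+4 = 56
H→E→A→S→R→H: 20+11+13+5+9 = 58
H→E→R→A→S→H: 20+15+16+13+4 = 68
H→E→R→S→A→H: 20+15+5+13+15 = 68
H→E→S→A→R→H: 20+16+13+16+9 = 74
H→E→S→R→A→H: 20+16+5+16+15 = 72
H→A→E→R→S→H: 15+11+15+5+4 = 50
H→A→E→S→R→H: 15+11+16+5+9 = 56
H→A→R→E→S→H: 15+16+15+16+4 = 66
H→A→S→E→R→H: 15+13+16+15+9 = 68
H→R→E→A→S→H: 9+15+11+13+4 = 52
H→R→A→E→S→H: 9+16+11+16+4 = 56
The minimum is 50.
One optimal route: H → A → E → R → S → H (or its reverse).

Shortest round trip = 50 m.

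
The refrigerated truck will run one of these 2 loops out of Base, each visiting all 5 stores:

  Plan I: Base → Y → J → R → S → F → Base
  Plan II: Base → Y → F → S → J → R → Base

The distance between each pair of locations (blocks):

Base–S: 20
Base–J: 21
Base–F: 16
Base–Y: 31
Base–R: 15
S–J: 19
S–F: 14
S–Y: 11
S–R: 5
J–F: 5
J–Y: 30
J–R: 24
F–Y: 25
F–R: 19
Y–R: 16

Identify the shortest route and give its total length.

Plan I: 31 + 30 + 24 + 5 + 14 + 16 = 120
Plan II: 31 + 25 + 14 + 19 + 24 + 15 = 128

120 blocks — Plan I is the shortest.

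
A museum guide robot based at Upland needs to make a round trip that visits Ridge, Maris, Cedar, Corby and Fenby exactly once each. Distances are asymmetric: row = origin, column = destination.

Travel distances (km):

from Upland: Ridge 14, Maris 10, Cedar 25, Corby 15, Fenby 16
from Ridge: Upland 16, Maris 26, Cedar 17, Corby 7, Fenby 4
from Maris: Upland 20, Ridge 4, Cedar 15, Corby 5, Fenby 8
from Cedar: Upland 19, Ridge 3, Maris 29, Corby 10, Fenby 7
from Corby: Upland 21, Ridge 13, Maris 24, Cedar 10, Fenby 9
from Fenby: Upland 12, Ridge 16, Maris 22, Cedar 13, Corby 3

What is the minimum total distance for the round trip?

Upland→Ridge→Maris→Cedar→Corby→Fenby→Upland: 14+26+15+10+9+12 = 86
Upland→Ridge→Maris→Cedar→Fenby→Corby→Upland: 14+26+15+7+3+21 = 86
Upland→Ridge→Maris→Corby→Cedar→Fenby→Upland: 14+26+5+10+7+12 = 74
Upland→Ridge→Maris→Corby→Fenby→Cedar→Upland: 14+26+5+9+13+19 = 86
Upland→Ridge→Maris→Fenby→Cedar→Corby→Upland: 14+26+8+13+10+21 = 92
Upland→Ridge→Maris→Fenby→Corby→Cedar→Upland: 14+26+8+3+10+19 = 80
Upland→Ridge→Cedar→Maris→Corby→Fenby→Upland: 14+17+29+5+9+12 = 86
Upland→Ridge→Cedar→Maris→Fenby→Corby→Upland: 14+17+29+8+3+21 = 92
Upland→Ridge→Cedar→Corby→Maris→Fenby→Upland: 14+17+10+24+8+12 = 85
Upland→Ridge→Cedar→Corby→Fenby→Maris→Upland: 14+17+10+9+22+20 = 92
Upland→Ridge→Cedar→Fenby→Maris→Corby→Upland: 14+17+7+22+5+21 = 86
Upland→Ridge→Cedar→Fenby→Corby→Maris→Upland: 14+17+7+3+24+20 = 85
Upland→Ridge→Corby→Maris→Cedar→Fenby→Upland: 14+7+24+15+7+12 = 79
Upland→Ridge→Corby→Maris→Fenby→Cedar→Upland: 14+7+24+8+13+19 = 85
… (106 more)
Upland→Maris→Corby→Cedar→Ridge→Fenby→Upland: 10+5+10+3+4+12 = 44  ← best
The minimum is 44.
One optimal route: Upland → Maris → Corby → Cedar → Ridge → Fenby → Upland.

Shortest round trip = 44 km.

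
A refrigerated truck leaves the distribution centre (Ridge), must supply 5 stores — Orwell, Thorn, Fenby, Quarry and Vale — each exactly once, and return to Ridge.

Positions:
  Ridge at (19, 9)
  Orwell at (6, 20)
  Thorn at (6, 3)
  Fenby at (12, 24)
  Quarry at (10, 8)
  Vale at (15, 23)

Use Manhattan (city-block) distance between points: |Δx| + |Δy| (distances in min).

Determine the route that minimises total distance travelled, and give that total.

Minimum total distance: 68 min.

Ridge → Orwell → Thorn → Fenby → Quarry → Vale → Ridge: 24+17+27+18+20+18 = 124
Ridge → Orwell → Thorn → Fenby → Vale → Quarry → Ridge: 24+17+27+4+20+10 = 102
Ridge → Orwell → Thorn → Quarry → Fenby → Vale → Ridge: 24+17+9+18+4+18 = 90
Ridge → Orwell → Thorn → Quarry → Vale → Fenby → Ridge: 24+17+9+20+4+22 = 96
Ridge → Orwell → Thorn → Vale → Fenby → Quarry → Ridge: 24+17+29+4+18+10 = 102
Ridge → Orwell → Thorn → Vale → Quarry → Fenby → Ridge: 24+17+29+20+18+22 = 130
Ridge → Orwell → Fenby → Thorn → Quarry → Vale → Ridge: 24+10+27+9+20+18 = 108
Ridge → Orwell → Fenby → Thorn → Vale → Quarry → Ridge: 24+10+27+29+20+10 = 120
Ridge → Orwell → Fenby → Quarry → Thorn → Vale → Ridge: 24+10+18+9+29+18 = 108
Ridge → Orwell → Fenby → Quarry → Vale → Thorn → Ridge: 24+10+18+20+29+19 = 120
Ridge → Orwell → Fenby → Vale → Thorn → Quarry → Ridge: 24+10+4+29+9+10 = 86
Ridge → Orwell → Fenby → Vale → Quarry → Thorn → Ridge: 24+10+4+20+9+19 = 86
Ridge → Orwell → Quarry → Thorn → Fenby → Vale → Ridge: 24+16+9+27+4+18 = 98
Ridge → Orwell → Quarry → Thorn → Vale → Fenby → Ridge: 24+16+9+29+4+22 = 104
… (46 more)
Ridge → Quarry → Thorn → Orwell → Fenby → Vale → Ridge: 10+9+17+10+4+18 = 68  ← best
The minimum is 68.
One optimal route: Ridge → Quarry → Thorn → Orwell → Fenby → Vale → Ridge (or its reverse).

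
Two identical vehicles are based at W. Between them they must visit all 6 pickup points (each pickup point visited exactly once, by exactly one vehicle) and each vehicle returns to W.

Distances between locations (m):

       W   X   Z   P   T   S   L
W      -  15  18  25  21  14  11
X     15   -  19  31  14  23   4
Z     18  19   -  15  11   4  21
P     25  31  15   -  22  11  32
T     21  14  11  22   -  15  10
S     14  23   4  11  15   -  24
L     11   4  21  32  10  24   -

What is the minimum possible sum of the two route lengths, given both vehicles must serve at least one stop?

102 m — the smallest possible combined total.

Check every non-empty split of the stops between the two vehicles; for each half take its own optimal tour:
  {X} + {Z, P, T, S, L}: 30 + 72 = 102
  {Z} + {X, P, T, S, L}: 36 + 76 = 112
  {X, Z} + {P, T, S, L}: 52 + 68 = 120
  {P} + {X, Z, T, S, L}: 50 + 58 = 108
  {X, P} + {Z, T, S, L}: 71 + 50 = 121
  {Z, P} + {X, T, S, L}: 58 + 58 = 116
  … (31 splits in total)
Best: vehicle 1 W → X → W = 30; vehicle 2 W → P → S → Z → T → L → W = 72; combined 102.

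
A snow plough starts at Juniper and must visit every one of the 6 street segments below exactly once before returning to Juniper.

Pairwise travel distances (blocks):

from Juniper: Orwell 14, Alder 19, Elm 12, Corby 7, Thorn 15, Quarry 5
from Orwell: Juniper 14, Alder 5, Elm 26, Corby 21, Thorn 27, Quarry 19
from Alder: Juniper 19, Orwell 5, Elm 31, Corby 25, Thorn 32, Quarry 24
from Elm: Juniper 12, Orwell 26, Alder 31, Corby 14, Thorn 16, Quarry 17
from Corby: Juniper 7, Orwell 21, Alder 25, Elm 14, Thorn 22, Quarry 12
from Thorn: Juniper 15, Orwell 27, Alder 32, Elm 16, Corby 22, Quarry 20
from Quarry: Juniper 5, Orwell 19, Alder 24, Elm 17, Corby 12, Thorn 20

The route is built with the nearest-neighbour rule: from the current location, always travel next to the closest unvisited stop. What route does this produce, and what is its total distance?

Nearest-neighbour total = 98 blocks; route Juniper → Quarry → Corby → Elm → Thorn → Orwell → Alder → Juniper.

Juniper → [Quarry:5 / Corby:7 / Elm:12 / Orwell:14 / Thorn:15 / Alder:19] → Quarry (5)
Quarry → [Corby:12 / Elm:17 / Orwell:19 / Thorn:20 / Alder:24] → Corby (12)
Corby → [Elm:14 / Orwell:21 / Thorn:22 / Alder:25] → Elm (14)
Elm → [Thorn:16 / Orwell:26 / Alder:31] → Thorn (16)
Thorn → [Orwell:27 / Alder:32] → Orwell (27)
Orwell → [Alder:5] → Alder (5)
Return Alder→Juniper: 19.
Total = 5 + 12 + 14 + 16 + 27 + 5 + 19 = 98.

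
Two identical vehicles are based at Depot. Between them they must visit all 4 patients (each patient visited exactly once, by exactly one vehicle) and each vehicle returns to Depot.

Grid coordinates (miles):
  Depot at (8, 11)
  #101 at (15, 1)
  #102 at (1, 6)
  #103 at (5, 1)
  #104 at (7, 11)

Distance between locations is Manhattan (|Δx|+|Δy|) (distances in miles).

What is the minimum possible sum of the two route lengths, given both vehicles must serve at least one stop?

Minimum combined distance: 50 miles.

There are 2^3 − 1 = 7 ways to divide the 4 stops into two non-empty groups. For each, the best each vehicle can do is its own shortest tour through its group:
  {#101} + {#102, #103, #104}: 34 + 34 = 68
  {#102} + {#101, #103, #104}: 24 + 40 = 64
  {#101, #102} + {#103, #104}: 48 + 26 = 74
  {#103} + {#101, #102, #104}: 26 + 48 = 74
  {#101, #103} + {#102, #104}: 40 + 24 = 64
  {#102, #103} + {#101, #104}: 34 + 36 = 70
  … (7 splits in total)
  {#101, #102, #103} + {#104}: 48 + 2 = 50  ← best
Best: vehicle 1 Depot → #101 → #103 → #102 → Depot = 48; vehicle 2 Depot → #104 → Depot = 2; combined 50.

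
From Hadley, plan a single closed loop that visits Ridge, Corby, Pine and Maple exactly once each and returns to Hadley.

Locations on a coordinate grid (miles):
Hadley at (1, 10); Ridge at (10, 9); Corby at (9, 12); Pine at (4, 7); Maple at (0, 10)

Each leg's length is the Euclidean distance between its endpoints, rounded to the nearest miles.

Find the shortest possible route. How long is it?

Minimum total distance: 23 miles.

With 4 stops there are 4!/2 = 12 distinct round trips (a route and its reverse cost the same).
Hadley-Ridge-Corby-Pine-Maple-Hadley: 9+3+7+5+1 = 25
Hadley-Ridge-Corby-Maple-Pine-Hadley: 9+3+9+5+4 = 30
Hadley-Ridge-Pine-Corby-Maple-Hadley: 9+6+7+9+1 = 32
Hadley-Ridge-Pine-Maple-Corby-Hadley: 9+6+5+9+8 = 37
Hadley-Ridge-Maple-Corby-Pine-Hadley: 9+10+9+7+4 = 39
Hadley-Ridge-Maple-Pine-Corby-Hadley: 9+10+5+7+8 = 39
Hadley-Corby-Ridge-Pine-Maple-Hadley: 8+3+6+5+1 = 23
Hadley-Corby-Ridge-Maple-Pine-Hadley: 8+3+10+5+4 = 30
Hadley-Corby-Pine-Ridge-Maple-Hadley: 8+7+6+10+1 = 32
Hadley-Corby-Maple-Ridge-Pine-Hadley: 8+9+10+6+4 = 37
Hadley-Pine-Ridge-Corby-Maple-Hadley: 4+6+3+9+1 = 23
Hadley-Pine-Corby-Ridge-Maple-Hadley: 4+7+3+10+1 = 25
The minimum is 23.
One optimal route: Hadley → Corby → Ridge → Pine → Maple → Hadley (or its reverse).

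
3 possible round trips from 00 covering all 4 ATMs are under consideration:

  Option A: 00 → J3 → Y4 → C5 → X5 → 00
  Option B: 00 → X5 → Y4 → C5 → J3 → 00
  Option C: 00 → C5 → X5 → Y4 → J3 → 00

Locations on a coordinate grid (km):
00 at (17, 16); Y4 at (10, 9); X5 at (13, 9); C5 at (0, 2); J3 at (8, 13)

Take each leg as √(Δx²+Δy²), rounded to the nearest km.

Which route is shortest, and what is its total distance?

Option A: 9 + 4 + 12 + 15 + 8 = 48
Option B: 8 + 3 + 12 + 14 + 9 = 46
Option C: 22 + 15 + 3 + 4 + 9 = 53

Shortest is Option B, total 46 km.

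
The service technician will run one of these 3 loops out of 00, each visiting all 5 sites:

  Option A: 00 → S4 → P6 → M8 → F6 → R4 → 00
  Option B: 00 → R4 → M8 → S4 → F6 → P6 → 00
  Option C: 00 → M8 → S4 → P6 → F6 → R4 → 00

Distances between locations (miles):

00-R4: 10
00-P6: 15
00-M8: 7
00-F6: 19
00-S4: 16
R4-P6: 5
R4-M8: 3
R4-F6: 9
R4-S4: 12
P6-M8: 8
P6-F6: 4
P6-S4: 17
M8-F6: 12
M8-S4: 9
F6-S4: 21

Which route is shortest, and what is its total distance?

56 miles — Option C is the shortest.

Option A: 16 + 17 + 8 + 12 + 9 + 10 = 72
Option B: 10 + 3 + 9 + 21 + 4 + 15 = 62
Option C: 7 + 9 + 17 + 4 + 9 + 10 = 56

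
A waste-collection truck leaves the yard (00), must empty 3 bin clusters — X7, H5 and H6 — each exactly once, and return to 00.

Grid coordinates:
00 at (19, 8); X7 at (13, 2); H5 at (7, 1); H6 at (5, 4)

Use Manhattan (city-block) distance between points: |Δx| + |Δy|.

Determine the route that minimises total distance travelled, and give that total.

There are 3 distinct closed tours to check (reversals are equivalent).
00 - X7 - H5 - H6 - 00: 12+7+5+18 = 42
00 - X7 - H6 - H5 - 00: 12+10+5+19 = 46
00 - H5 - X7 - H6 - 00: 19+7+10+18 = 54
The minimum is 42.
One optimal route: 00 → X7 → H5 → H6 → 00 (or its reverse).

Shortest round trip = 42.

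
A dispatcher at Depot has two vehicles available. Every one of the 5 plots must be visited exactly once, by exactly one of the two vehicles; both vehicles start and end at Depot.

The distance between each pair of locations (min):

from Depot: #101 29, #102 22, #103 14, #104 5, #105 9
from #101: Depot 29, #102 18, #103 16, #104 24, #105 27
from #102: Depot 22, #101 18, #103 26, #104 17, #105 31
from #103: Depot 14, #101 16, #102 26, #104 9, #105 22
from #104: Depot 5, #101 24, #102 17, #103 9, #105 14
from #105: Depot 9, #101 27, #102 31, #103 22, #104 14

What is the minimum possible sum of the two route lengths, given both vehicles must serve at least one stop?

88 min — the smallest possible combined total.

Check every non-empty split of the stops between the two vehicles; for each half take its own optimal tour:
  {#101} + {#102, #103, #104, #105}: 58 + 79 = 137
  {#102} + {#101, #103, #104, #105}: 44 + 66 = 110
  {#101, #102} + {#103, #104, #105}: 69 + 45 = 114
  {#103} + {#101, #102, #104, #105}: 28 + 76 = 104
  {#101, #103} + {#102, #104, #105}: 59 + 62 = 121
  {#102, #103} + {#101, #104, #105}: 62 + 65 = 127
  … (15 splits in total)
  {#101, #102, #103, #104} + {#105}: 70 + 18 = 88  ← best
Best: vehicle 1 Depot → #102 → #101 → #103 → #104 → Depot = 70; vehicle 2 Depot → #105 → Depot = 18; combined 88.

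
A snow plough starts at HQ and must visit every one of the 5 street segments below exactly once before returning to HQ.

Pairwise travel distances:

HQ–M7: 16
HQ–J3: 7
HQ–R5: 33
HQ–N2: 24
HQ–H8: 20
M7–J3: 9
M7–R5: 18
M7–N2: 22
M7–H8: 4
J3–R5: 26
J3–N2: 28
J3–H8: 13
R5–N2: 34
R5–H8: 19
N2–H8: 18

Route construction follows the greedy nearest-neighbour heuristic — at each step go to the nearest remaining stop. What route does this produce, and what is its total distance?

HQ → [J3:7 / M7:16 / H8:20 / N2:24 / R5:33] → J3 (7)
J3 → [M7:9 / H8:13 / R5:26 / N2:28] → M7 (9)
M7 → [H8:4 / R5:18 / N2:22] → H8 (4)
H8 → [N2:18 / R5:19] → N2 (18)
N2 → [R5:34] → R5 (34)
Return R5→HQ: 33.
Total = 7 + 9 + 4 + 18 + 34 + 33 = 105.

Nearest-neighbour total = 105; route HQ → J3 → M7 → H8 → N2 → R5 → HQ.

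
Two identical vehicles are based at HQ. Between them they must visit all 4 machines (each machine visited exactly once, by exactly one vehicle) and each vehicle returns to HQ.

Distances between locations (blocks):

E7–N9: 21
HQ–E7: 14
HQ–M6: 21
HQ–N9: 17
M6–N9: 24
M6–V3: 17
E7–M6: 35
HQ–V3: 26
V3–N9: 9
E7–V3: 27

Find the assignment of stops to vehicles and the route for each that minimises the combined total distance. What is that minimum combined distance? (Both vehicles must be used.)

Check every non-empty split of the stops between the two vehicles; for each half take its own optimal tour:
  {E7} + {M6, V3, N9}: 28 + 64 = 92
  {M6} + {E7, V3, N9}: 42 + 67 = 109
  {E7, M6} + {V3, N9}: 70 + 52 = 122
  {V3} + {E7, M6, N9}: 52 + 80 = 132
  {E7, V3} + {M6, N9}: 67 + 62 = 129
  {M6, V3} + {E7, N9}: 64 + 52 = 116
  … (7 splits in total)
Best: vehicle 1 HQ → E7 → HQ = 28; vehicle 2 HQ → M6 → V3 → N9 → HQ = 64; combined 92.

Minimum combined distance: 92 blocks.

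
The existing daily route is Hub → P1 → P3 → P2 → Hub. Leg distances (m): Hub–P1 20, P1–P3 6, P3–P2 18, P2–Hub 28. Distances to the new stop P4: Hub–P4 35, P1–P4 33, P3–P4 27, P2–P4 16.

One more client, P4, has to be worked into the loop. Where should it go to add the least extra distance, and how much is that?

Minimum extra distance: 23 m, inserting P4 between P2 and Hub.

Insertion cost between consecutive stops i–j is d(i,P4) + d(P4,j) − d(i,j):
  between Hub and P1: 35 + 33 − 20 = 48
  between P1 and P3: 33 + 27 − 6 = 54
  between P3 and P2: 27 + 16 − 18 = 25
  between P2 and Hub: 16 + 35 − 28 = 23
Cheapest insertion is between P2 and Hub, adding 23.
New total = 72 + 23 = 95.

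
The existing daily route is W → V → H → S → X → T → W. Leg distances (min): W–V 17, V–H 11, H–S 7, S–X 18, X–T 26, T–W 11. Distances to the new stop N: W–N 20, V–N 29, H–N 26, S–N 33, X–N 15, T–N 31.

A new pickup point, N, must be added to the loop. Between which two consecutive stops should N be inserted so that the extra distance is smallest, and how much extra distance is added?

Insertion cost between consecutive stops i–j is d(i,N) + d(N,j) − d(i,j):
  between W and V: 20 + 29 − 17 = 32
  between V and H: 29 + 26 − 11 = 44
  between H and S: 26 + 33 − 7 = 52
  between S and X: 33 + 15 − 18 = 30
  between X and T: 15 + 31 − 26 = 20
  between T and W: 31 + 20 − 11 = 40
Cheapest insertion is between X and T, adding 20.
New total = 90 + 20 = 110.

Minimum extra distance: 20 min, inserting N between X and T.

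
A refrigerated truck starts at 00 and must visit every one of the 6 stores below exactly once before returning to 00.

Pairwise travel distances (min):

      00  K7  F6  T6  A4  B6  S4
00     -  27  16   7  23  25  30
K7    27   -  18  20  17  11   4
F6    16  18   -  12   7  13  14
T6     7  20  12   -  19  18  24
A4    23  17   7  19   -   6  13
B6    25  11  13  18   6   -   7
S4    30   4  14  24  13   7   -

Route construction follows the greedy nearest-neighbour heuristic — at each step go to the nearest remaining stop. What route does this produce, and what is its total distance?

Total distance 70 min via the nearest-neighbour route 00 → T6 → F6 → A4 → B6 → S4 → K7 → 00.

00 → [T6:7 / F6:16 / A4:23 / B6:25 / K7:27 / S4:30] → T6 (7)
T6 → [F6:12 / B6:18 / A4:19 / K7:20 / S4:24] → F6 (12)
F6 → [A4:7 / B6:13 / S4:14 / K7:18] → A4 (7)
A4 → [B6:6 / S4:13 / K7:17] → B6 (6)
B6 → [S4:7 / K7:11] → S4 (7)
S4 → [K7:4] → K7 (4)
Return K7→00: 27.
Total = 7 + 12 + 7 + 6 + 7 + 4 + 27 = 70.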